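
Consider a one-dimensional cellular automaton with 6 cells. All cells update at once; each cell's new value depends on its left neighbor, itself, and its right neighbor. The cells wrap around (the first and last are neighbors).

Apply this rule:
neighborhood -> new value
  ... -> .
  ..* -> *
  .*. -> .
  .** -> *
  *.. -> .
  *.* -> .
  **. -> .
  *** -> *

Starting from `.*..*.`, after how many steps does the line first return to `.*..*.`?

*..*..
..*..*
.*..*.

3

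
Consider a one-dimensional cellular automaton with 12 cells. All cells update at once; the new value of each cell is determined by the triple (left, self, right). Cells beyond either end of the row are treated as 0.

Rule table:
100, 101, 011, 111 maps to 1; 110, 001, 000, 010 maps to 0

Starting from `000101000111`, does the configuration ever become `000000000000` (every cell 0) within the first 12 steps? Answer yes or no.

yes

000010100110
000001010101
000000101010
000000010101
000000001010
000000000101
000000000010
000000000001
000000000000
all cells are 0 at step 9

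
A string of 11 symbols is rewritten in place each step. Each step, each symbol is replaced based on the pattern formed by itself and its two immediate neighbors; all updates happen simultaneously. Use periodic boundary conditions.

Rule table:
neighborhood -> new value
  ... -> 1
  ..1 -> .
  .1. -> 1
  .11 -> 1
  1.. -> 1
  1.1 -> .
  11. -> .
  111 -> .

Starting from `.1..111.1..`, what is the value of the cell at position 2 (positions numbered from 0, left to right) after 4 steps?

.

step 1: .11.1...111
step 2: .1..111.1..  (repeats step 0; period 2)
step 4: .1..111.1..
position 2 holds .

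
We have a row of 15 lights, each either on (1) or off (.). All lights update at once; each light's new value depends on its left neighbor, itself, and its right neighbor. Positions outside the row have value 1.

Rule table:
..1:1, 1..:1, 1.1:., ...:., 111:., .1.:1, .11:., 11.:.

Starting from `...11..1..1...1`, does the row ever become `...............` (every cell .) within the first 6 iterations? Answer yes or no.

no

iteration 1: 1.1..1111111.1.
iteration 2: ..111........1.
iteration 3: 11...1......11.
iteration 4: ..1.111....1...
iteration 5: 111....1..111.1
iteration 6: ...1..1111.....
iteration 6 is ...1..1111....., still not uniform .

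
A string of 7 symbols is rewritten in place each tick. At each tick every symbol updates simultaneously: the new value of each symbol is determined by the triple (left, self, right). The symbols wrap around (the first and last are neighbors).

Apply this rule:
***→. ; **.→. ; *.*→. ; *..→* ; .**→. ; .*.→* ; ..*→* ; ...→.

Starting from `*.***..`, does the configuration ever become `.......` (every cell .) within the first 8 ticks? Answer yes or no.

yes

*....**
.*..*..
******.
.......
all cells are . at tick 4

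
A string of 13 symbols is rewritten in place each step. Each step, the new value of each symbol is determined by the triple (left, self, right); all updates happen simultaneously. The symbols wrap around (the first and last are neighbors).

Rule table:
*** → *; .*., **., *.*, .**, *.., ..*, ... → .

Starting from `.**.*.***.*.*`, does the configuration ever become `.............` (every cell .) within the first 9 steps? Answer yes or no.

.......*.....
.............
all cells are . at step 2

yes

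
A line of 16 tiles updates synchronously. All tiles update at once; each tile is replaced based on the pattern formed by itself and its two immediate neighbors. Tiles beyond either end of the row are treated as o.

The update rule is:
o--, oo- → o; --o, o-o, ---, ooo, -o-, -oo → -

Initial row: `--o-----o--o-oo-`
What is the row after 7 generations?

-oo--oo--o------

o--o-----o----o-
oo--o-----o-----
-oo--o-----o----
--oo--o-----o---
o--oo--o-----o--
oo--oo--o-----o-
-oo--oo--o------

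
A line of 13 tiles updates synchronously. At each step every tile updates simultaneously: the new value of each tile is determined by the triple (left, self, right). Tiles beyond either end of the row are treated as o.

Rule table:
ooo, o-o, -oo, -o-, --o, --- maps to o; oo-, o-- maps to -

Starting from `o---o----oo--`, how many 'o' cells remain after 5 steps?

step 1: --ooo-oooo--o
step 2: -ooo-oooo--oo
step 3: ooo-oooo--ooo
step 4: oo-oooo--oooo
step 5: o-oooo--ooooo
count of o: 10

10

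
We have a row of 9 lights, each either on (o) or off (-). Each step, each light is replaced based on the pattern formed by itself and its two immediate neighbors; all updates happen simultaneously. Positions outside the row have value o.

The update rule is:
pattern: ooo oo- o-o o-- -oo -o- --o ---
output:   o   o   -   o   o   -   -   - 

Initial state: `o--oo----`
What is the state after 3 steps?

oo-ooooo-

oo-ooo---
oo-oooo--
oo-ooooo-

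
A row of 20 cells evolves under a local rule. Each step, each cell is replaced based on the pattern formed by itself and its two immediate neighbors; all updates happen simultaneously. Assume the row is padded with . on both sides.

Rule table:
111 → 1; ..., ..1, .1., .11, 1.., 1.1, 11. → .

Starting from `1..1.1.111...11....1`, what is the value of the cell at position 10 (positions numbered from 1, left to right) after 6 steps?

........1...........
....................
....................  (fixed point — unchanged through step 6)
position 10 holds .

.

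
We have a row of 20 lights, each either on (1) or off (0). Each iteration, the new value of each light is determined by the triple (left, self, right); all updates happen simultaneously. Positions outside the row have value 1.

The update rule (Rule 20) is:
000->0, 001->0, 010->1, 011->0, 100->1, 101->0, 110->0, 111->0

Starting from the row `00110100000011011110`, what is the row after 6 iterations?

10000110000000000000
01000001000000000000
01100001100000000000
00010000010000000000
10011000011000000000
01000100000100000000

01000100000100000000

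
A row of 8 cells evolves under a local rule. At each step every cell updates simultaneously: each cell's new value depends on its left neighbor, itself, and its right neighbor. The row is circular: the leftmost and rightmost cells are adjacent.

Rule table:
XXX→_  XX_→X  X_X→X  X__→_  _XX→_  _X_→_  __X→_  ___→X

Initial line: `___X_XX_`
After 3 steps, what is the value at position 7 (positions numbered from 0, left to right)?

_

step 1: XX__X_X_
step 2: _X___X_X
step 3: X__X__X_
position 7 holds _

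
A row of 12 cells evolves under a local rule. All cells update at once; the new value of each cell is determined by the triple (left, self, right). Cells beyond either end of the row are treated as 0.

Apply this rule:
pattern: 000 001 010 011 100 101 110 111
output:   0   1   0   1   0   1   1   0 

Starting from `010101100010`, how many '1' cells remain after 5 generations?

101011100100
010110101000
101111010000
011001100000
111011100000
count of 1: 6

6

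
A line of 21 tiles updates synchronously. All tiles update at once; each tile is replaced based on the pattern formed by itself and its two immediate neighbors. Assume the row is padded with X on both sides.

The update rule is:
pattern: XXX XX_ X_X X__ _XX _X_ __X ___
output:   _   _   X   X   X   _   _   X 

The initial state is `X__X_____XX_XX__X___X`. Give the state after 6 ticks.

X_XX_X_X_X_X_X_XX_XX_

_X__XXXX_X_XX_X__XX_X
X_X_X___X_XX_X_X_X_XX
_X_X_XX__XX_X_X_X_XX_
X_X_XX_X_X_X_X_X_XX_X
_X_XX_X_X_X_X_X_XX_XX
X_XX_X_X_X_X_X_XX_XX_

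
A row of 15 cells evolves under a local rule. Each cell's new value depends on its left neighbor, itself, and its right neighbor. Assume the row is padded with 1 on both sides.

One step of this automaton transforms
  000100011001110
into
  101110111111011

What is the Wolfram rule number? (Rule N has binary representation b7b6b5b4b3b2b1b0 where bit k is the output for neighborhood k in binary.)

position 12: 111 → 0  (bit 7 = 0)
position 8: 110 → 1  (bit 6 = 1)
position 14: 101 → 1  (bit 5 = 1)
position 0: 100 → 1  (bit 4 = 1)
position 7: 011 → 1  (bit 3 = 1)
position 3: 010 → 1  (bit 2 = 1)
position 2: 001 → 1  (bit 1 = 1)
position 1: 000 → 0  (bit 0 = 0)
bits b7..b0 = 01111110 = 126

126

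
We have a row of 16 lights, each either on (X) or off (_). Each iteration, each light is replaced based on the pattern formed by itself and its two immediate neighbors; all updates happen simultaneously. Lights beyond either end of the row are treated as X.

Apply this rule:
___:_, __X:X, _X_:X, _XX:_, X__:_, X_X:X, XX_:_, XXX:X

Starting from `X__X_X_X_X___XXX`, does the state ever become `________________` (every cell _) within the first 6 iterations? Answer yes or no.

no

iteration 1: __XXXXXXXX__X_XX
iteration 2: _X_XXXXXX__XXX_X
iteration 3: XXX_XXXX__X_X_X_
iteration 4: XX_X_XX__XXXXXXX
iteration 5: X_XXX___X_XXXXXX
iteration 6: _X_X___XXX_XXXXX
iteration 6 is _X_X___XXX_XXXXX, still not uniform _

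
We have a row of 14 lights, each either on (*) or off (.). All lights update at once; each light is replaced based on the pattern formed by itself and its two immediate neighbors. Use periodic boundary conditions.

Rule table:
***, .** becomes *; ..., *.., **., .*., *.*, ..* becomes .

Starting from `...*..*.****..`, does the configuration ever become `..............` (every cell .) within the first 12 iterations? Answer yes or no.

yes

........***...
........**....
........*.....
..............
all cells are . at iteration 4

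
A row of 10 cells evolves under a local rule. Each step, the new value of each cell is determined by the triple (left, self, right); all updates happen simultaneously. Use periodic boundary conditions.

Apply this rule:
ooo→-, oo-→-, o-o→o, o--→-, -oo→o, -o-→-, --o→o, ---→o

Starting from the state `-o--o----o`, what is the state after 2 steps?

o--o--ooo-
--o--oo--o

--o--oo--o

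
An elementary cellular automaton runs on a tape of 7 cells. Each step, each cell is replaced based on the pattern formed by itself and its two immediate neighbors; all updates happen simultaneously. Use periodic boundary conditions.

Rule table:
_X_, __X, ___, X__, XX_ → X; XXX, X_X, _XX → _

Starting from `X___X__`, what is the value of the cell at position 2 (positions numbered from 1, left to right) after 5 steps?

X

step 1: XXXXXXX
step 2: _______
step 3: XXXXXXX  (repeats step 1; period 2)
step 5: XXXXXXX
position 2 holds X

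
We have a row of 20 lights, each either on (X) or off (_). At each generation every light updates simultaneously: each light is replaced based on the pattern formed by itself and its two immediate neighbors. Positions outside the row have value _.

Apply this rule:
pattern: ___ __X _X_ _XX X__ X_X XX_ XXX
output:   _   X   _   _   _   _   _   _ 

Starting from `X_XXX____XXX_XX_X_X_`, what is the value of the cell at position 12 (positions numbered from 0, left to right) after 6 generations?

_

________X___________
_______X____________
______X_____________
_____X______________
____X_______________
___X________________
position 12 holds _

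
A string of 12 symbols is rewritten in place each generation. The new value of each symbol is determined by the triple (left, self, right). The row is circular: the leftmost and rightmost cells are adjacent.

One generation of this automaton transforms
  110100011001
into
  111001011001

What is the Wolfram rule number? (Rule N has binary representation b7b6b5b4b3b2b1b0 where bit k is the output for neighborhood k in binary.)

position 0: 111 → 1  (bit 7 = 1)
position 1: 110 → 1  (bit 6 = 1)
position 2: 101 → 1  (bit 5 = 1)
position 4: 100 → 0  (bit 4 = 0)
position 7: 011 → 1  (bit 3 = 1)
position 3: 010 → 0  (bit 2 = 0)
position 6: 001 → 0  (bit 1 = 0)
position 5: 000 → 1  (bit 0 = 1)
bits b7..b0 = 11101001 = 233

233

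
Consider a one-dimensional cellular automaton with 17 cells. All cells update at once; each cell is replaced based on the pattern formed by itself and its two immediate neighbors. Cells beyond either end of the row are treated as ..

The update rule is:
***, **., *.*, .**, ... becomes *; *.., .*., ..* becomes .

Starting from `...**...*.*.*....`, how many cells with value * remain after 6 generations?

**.**.*..*.*..***
******....*...***
******.**...*.***
*********.*..****
**********...****
**********.*.****
count of *: 15

15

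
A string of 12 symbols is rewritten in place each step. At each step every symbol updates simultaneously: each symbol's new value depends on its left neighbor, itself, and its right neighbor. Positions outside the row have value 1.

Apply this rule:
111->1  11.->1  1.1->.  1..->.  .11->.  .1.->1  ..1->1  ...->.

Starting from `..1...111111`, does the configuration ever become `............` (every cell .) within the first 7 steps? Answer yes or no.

.11..1.11111
..1.11..1111
.11..1.1.111
..1.11.1..11
.11..1.1.1.1
..1.11.1.1..
.11..1.1.1.1
step 7 is .11..1.1.1.1, still not uniform .

no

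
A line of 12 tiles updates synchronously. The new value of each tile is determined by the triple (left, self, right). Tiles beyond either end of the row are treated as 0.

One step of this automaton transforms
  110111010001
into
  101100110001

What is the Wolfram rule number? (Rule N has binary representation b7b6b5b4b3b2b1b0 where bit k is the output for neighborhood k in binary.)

44

position 4: 111 → 0  (bit 7 = 0)
position 1: 110 → 0  (bit 6 = 0)
position 2: 101 → 1  (bit 5 = 1)
position 8: 100 → 0  (bit 4 = 0)
position 0: 011 → 1  (bit 3 = 1)
position 7: 010 → 1  (bit 2 = 1)
position 10: 001 → 0  (bit 1 = 0)
position 9: 000 → 0  (bit 0 = 0)
bits b7..b0 = 00101100 = 44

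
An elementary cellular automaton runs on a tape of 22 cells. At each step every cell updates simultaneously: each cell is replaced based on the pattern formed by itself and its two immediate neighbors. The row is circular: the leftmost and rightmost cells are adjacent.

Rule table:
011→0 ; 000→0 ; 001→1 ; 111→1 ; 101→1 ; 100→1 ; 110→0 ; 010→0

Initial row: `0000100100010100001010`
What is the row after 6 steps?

1010100101010101101010

step 1: 0001011010101010010101
step 2: 1010100101010101101010
step 3: 0101011010101010010101
step 4: 1010100101010101101010  (repeats step 2; period 2)
step 6: 1010100101010101101010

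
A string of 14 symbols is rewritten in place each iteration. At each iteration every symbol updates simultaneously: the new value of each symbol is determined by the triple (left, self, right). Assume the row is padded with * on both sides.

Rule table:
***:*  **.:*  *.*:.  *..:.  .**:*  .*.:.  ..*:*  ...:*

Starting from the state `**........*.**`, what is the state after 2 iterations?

**.*******.***

**.*******..**
**.*******.***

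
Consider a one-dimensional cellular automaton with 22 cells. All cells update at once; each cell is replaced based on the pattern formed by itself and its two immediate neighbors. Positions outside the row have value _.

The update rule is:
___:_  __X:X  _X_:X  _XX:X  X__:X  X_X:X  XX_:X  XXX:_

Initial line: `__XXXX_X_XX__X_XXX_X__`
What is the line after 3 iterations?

_XX__XXXXXXXXXXX_XXXX_
XXXXXX_________XXX__XX
X____XX_______XX_XXXXX

X____XX_______XX_XXXXX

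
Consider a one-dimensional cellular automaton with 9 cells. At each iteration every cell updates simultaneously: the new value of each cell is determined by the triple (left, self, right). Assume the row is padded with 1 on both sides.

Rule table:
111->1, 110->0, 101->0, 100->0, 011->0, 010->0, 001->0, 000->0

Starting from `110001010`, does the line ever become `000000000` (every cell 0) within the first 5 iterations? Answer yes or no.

yes

100000000
000000000
all cells are 0 at iteration 2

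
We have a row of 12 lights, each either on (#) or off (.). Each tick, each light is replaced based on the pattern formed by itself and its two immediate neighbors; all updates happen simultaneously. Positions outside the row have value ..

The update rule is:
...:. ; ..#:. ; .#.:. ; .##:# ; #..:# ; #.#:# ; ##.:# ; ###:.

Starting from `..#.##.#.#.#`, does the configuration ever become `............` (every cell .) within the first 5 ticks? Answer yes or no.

no

...####.#.#.
...#..##.#.#
....#.###.#.
.....##.##.#
.....######.
tick 5 is .....######., still not uniform .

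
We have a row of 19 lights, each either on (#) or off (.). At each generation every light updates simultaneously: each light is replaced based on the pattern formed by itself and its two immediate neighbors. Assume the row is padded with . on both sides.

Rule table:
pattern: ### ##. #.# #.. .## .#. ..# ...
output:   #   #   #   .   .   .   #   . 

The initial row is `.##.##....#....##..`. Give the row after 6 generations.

#.##.#...#....#.#..
.#.##...#....#.#...
#.#.#..#....#.#....
.#.#..#....#.#.....
#.#..#....#.#......
.#..#....#.#.......

.#..#....#.#.......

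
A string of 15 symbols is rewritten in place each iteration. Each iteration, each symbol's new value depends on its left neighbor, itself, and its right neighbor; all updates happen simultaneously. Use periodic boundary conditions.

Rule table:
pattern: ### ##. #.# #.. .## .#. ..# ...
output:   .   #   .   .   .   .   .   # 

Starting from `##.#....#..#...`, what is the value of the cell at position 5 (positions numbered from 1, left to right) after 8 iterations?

#

iteration 1: .#...##......#.
iteration 2: ...#..#.####...
iteration 3: ##.........#.##
iteration 4: .#.#######.....
iteration 5: .........#.####
iteration 6: .#######......#
iteration 7: .......#.####..
iteration 8: ######......#.#
position 5 holds #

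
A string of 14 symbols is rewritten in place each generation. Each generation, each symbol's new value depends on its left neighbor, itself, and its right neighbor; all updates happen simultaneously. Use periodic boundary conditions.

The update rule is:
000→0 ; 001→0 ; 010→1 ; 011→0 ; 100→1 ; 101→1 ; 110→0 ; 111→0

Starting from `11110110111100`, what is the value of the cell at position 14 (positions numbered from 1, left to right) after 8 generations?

00001001000010
00001101100011
10000010010000
11000011011000
00100000100100
00110000110110
00001000001001
10001100001101
position 14 holds 1

1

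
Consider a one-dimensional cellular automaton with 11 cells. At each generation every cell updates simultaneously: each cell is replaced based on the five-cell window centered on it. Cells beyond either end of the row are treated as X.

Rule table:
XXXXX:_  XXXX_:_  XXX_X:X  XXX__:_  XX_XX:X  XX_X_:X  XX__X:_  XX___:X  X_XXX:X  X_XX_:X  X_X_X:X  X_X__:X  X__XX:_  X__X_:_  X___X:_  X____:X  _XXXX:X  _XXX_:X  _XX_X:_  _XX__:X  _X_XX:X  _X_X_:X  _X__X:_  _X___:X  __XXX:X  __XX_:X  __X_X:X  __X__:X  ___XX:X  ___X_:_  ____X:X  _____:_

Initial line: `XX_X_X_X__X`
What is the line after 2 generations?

XXX_______X

generation 1: _XXXXXXX__X
generation 2: XXX_______X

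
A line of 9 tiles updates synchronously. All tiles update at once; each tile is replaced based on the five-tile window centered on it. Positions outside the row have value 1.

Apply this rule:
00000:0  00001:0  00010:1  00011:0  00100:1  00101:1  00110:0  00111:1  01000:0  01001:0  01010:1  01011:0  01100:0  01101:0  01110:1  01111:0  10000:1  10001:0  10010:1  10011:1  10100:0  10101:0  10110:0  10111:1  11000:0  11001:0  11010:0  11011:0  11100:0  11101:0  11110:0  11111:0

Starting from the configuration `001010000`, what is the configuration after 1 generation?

011100100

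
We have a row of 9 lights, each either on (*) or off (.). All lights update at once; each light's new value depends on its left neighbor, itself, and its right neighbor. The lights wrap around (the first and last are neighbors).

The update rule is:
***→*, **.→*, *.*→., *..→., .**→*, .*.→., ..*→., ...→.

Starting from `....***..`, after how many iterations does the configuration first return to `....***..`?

1

....***..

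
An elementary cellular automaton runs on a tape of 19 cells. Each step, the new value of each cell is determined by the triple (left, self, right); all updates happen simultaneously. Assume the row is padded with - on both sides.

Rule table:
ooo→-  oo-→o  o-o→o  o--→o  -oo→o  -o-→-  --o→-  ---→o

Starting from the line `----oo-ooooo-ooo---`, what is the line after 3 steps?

ooo-oooo---ooo-oooo
o-ooo--ooo-o-ooo--o
-oo-oo-o-oo-oo-oo--

-oo-oo-o-oo-oo-oo--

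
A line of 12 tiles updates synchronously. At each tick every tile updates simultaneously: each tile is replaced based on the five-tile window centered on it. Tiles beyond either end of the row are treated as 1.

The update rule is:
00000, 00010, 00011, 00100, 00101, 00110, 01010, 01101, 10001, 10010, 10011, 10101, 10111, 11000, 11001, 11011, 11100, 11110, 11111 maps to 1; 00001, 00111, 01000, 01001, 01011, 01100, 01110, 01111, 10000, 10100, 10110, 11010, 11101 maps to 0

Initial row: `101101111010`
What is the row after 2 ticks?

010100000110

tick 1: 010111010010
tick 2: 010100000110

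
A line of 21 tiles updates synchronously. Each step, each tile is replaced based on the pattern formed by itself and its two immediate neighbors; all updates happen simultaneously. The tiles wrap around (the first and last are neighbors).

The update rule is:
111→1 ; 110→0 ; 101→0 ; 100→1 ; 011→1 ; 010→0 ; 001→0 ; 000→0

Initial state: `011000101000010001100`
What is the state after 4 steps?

010100000100001001010
000010000010000100001
100001000001000010000
010000100000100001000

010000100000100001000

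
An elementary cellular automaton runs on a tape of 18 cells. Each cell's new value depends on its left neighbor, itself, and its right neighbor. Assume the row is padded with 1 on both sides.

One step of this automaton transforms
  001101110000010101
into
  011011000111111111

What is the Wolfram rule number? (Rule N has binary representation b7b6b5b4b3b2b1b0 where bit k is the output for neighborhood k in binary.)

position 6: 111 → 0  (bit 7 = 0)
position 3: 110 → 0  (bit 6 = 0)
position 4: 101 → 1  (bit 5 = 1)
position 0: 100 → 0  (bit 4 = 0)
position 2: 011 → 1  (bit 3 = 1)
position 13: 010 → 1  (bit 2 = 1)
position 1: 001 → 1  (bit 1 = 1)
position 9: 000 → 1  (bit 0 = 1)
bits b7..b0 = 00101111 = 47

47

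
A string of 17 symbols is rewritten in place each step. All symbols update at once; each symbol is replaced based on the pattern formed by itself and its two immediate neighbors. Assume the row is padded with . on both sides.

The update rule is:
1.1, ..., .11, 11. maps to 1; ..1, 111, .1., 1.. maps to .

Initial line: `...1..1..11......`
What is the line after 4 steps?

1..1.1.1.1...1..1

11.......11.11111
11.11111.1111...1
1111...111..1.1..
1..1.1.1.1...1..1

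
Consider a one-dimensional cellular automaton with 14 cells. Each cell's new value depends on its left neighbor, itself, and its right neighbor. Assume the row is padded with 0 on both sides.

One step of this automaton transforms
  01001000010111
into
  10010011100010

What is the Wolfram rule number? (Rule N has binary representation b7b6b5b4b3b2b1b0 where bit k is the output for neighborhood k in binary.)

position 12: 111 → 1  (bit 7 = 1)
position 13: 110 → 0  (bit 6 = 0)
position 10: 101 → 0  (bit 5 = 0)
position 2: 100 → 0  (bit 4 = 0)
position 11: 011 → 0  (bit 3 = 0)
position 1: 010 → 0  (bit 2 = 0)
position 0: 001 → 1  (bit 1 = 1)
position 6: 000 → 1  (bit 0 = 1)
bits b7..b0 = 10000011 = 131

131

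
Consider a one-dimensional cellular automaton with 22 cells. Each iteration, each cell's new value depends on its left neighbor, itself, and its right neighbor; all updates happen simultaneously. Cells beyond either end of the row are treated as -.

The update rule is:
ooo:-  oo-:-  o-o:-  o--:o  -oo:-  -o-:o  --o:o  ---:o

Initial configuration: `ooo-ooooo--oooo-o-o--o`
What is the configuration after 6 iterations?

---------oo-----o-oooo
ooooooooo--oooooo-----
---------oo------ooooo
ooooooooo--oooooo-----  (repeats iteration 2; period 2)
iteration 6: ooooooooo--oooooo-----

ooooooooo--oooooo-----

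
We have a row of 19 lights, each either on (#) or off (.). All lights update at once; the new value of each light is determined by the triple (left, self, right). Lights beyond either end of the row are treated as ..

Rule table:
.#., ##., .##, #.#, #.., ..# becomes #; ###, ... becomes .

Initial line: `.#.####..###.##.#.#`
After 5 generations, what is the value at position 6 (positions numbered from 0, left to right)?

#

####..####.########
#..####..###......#
####..####.##....##
#..####..#####..###
####..####...####.#
position 6 holds #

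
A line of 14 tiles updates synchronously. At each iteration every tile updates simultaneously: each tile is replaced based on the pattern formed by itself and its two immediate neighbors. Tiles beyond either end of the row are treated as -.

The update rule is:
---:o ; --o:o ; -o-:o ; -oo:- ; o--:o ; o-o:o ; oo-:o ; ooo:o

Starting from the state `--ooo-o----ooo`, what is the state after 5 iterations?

-oo-oo-ooooooo

oo-oooooooo-oo
-oo-oooooooo-o
o-oo-ooooooooo
oo-oo-oooooooo
-oo-oo-ooooooo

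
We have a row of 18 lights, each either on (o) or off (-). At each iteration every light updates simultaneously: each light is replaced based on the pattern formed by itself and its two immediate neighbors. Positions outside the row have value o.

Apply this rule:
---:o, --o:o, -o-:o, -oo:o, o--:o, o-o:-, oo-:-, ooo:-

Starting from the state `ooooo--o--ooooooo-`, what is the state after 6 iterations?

oooooooo-----ooooo

iteration 1: -----oooooo-------
iteration 2: oooooo-----ooooooo
iteration 3: ------oooooo------
iteration 4: ooooooo-----oooooo
iteration 5: -------oooooo-----
iteration 6: oooooooo-----ooooo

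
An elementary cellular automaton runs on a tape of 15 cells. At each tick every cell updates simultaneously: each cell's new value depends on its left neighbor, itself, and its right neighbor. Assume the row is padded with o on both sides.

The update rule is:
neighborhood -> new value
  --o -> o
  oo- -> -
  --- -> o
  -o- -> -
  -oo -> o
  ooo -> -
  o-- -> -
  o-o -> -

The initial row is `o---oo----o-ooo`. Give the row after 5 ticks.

-ooo--ooo--oo--

--ooo--ooo--o--
-oo---oo---o--o
-o--ooo--oo--oo
---oo---oo--oo-
-ooo--ooo--oo--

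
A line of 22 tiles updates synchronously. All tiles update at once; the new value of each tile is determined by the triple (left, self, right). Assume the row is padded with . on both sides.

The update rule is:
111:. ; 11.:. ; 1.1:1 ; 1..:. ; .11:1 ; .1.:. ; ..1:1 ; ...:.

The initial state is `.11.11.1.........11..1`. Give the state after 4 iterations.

11.1.........11..1....

iteration 1: 11.11.1.........11..1.
iteration 2: 1.11.1.........11..1..
iteration 3: .11.1.........11..1...
iteration 4: 11.1.........11..1....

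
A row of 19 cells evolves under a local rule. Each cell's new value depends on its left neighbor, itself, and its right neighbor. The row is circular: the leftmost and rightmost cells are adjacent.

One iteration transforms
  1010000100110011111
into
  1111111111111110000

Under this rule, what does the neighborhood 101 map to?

1

At position 1 the neighborhood is 101; the next row has 1 there.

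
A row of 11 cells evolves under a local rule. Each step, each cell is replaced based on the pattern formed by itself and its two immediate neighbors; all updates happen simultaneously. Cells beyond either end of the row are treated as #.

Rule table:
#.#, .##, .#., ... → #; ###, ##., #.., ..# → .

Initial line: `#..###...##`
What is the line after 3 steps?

########...

...#...#.#.
.#.#.#.####
########...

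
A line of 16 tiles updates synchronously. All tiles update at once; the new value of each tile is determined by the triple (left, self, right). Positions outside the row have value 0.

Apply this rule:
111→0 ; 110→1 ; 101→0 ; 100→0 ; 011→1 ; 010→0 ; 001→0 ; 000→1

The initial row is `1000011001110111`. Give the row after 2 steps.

1011011000000000

step 1: 0011011001010101
step 2: 1011011000000000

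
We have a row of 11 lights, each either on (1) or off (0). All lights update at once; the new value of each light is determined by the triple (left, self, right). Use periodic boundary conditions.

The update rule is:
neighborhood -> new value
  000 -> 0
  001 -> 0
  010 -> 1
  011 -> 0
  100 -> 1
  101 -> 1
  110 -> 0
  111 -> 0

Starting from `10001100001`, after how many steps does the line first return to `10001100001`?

01000010000
01100011000
00010000100
00011000110
00000100001
10000110001
01000001000
01100001100
00010000010
00011000011
10000100000
11000110000
00100001000
00110001100
00001000010
00001100011
10000010000
11000011000
00100000100
00110000110
00001000001
10001100001

22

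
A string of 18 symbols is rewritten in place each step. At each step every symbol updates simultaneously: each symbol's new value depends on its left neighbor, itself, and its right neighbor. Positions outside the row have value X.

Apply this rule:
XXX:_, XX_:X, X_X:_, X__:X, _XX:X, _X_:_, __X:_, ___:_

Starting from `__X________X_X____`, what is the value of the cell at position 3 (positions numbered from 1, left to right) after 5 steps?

_

step 1: X__X__________X___
step 2: XX__X__________X__
step 3: _XX__X__________X_
step 4: _XXX__X___________
step 5: _X_XX__X__________
position 3 holds _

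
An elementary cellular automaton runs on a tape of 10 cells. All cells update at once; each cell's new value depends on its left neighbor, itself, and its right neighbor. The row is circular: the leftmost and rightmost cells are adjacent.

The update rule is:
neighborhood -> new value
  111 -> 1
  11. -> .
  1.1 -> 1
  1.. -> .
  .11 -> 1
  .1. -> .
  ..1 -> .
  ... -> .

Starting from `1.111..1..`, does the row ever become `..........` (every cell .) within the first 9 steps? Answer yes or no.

yes

step 1: .111......
step 2: .11.......
step 3: .1........
step 4: ..........
all cells are . at step 4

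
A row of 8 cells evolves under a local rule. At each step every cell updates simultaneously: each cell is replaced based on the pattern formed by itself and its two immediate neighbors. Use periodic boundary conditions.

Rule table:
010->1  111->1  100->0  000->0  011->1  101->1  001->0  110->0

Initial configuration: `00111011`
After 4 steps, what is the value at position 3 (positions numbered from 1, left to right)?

1

00110110
00101100
00111000
00110000
position 3 holds 1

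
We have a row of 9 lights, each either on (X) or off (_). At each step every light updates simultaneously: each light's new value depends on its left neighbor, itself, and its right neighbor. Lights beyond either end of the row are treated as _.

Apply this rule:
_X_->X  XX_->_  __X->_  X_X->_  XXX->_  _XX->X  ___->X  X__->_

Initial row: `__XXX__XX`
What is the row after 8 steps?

X_X____X_
X_X_XX_X_
X_X_X__X_
X_X_X__X_  (fixed point — unchanged through step 8)

X_X_X__X_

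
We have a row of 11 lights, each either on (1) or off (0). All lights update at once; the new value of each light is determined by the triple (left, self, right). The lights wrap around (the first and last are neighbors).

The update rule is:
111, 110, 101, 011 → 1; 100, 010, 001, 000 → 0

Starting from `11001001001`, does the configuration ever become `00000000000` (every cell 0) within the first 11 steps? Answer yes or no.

step 1: 11000000001
step 2: 11000000001  (fixed point — unchanged through step 11)
step 11 is 11000000001, still not uniform 0

no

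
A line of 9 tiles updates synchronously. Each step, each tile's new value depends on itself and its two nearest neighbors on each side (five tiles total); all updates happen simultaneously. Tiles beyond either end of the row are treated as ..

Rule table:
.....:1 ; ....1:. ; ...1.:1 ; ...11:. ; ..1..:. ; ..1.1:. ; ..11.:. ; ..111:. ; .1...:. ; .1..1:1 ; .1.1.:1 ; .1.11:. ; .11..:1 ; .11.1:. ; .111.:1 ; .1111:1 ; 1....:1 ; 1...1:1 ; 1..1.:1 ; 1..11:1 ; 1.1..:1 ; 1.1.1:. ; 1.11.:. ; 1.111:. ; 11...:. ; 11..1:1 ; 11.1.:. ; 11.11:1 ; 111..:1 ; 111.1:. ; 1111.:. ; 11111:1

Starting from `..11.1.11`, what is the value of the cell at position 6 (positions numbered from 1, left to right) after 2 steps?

1

........1
111111.1.
position 6 holds 1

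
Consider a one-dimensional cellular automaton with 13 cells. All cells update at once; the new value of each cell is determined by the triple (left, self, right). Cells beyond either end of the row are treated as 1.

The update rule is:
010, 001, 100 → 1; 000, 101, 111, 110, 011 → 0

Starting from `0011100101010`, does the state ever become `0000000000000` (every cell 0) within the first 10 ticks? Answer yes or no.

no

1100011101010
0010100001010
1110110011010
0000001100010
1000010010110
0100111110000
0111000001001
0000100011110
1001110100000
0110000110001
tick 10 is 0110000110001, still not uniform 0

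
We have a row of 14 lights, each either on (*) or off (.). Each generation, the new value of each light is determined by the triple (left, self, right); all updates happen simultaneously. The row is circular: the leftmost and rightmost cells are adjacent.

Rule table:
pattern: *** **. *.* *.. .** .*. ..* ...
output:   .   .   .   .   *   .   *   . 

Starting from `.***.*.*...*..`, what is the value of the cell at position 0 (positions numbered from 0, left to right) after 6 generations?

generation 1: **........*...
generation 2: *........*...*
generation 3: ........*...**
generation 4: .......*...**.
generation 5: ......*...**..
generation 6: .....*...**...
position 0 holds .

.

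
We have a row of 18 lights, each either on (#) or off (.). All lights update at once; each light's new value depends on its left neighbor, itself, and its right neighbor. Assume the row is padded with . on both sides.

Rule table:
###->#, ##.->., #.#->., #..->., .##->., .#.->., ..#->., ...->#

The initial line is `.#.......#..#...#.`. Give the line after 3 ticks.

tick 1: ...#####......#...
tick 2: ##..###..####...##
tick 3: .....#....##..#...

.....#....##..#...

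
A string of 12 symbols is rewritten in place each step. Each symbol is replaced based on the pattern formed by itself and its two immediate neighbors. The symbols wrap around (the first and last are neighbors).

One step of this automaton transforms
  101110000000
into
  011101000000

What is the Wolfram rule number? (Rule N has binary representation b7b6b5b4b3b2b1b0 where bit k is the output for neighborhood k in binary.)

184

position 3: 111 → 1  (bit 7 = 1)
position 4: 110 → 0  (bit 6 = 0)
position 1: 101 → 1  (bit 5 = 1)
position 5: 100 → 1  (bit 4 = 1)
position 2: 011 → 1  (bit 3 = 1)
position 0: 010 → 0  (bit 2 = 0)
position 11: 001 → 0  (bit 1 = 0)
position 6: 000 → 0  (bit 0 = 0)
bits b7..b0 = 10111000 = 184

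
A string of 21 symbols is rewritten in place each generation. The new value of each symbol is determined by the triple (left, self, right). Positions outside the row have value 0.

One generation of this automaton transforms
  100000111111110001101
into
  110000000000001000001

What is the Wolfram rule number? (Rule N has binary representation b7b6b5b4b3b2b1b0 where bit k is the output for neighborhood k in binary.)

20

position 7: 111 → 0  (bit 7 = 0)
position 13: 110 → 0  (bit 6 = 0)
position 19: 101 → 0  (bit 5 = 0)
position 1: 100 → 1  (bit 4 = 1)
position 6: 011 → 0  (bit 3 = 0)
position 0: 010 → 1  (bit 2 = 1)
position 5: 001 → 0  (bit 1 = 0)
position 2: 000 → 0  (bit 0 = 0)
bits b7..b0 = 00010100 = 20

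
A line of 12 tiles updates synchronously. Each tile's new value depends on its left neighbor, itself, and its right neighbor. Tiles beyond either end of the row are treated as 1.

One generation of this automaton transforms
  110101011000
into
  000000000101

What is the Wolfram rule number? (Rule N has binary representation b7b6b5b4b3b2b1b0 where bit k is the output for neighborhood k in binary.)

position 0: 111 → 0  (bit 7 = 0)
position 1: 110 → 0  (bit 6 = 0)
position 2: 101 → 0  (bit 5 = 0)
position 9: 100 → 1  (bit 4 = 1)
position 7: 011 → 0  (bit 3 = 0)
position 3: 010 → 0  (bit 2 = 0)
position 11: 001 → 1  (bit 1 = 1)
position 10: 000 → 0  (bit 0 = 0)
bits b7..b0 = 00010010 = 18

18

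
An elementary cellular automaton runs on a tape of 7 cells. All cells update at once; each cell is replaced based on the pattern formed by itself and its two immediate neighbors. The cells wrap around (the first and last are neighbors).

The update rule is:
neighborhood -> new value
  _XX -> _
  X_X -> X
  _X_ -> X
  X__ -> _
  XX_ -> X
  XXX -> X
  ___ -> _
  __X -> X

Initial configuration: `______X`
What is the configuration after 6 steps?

_____XX
____X_X
___XXXX
__X_XXX
_XXX_XX
X_XXX_X

X_XXX_X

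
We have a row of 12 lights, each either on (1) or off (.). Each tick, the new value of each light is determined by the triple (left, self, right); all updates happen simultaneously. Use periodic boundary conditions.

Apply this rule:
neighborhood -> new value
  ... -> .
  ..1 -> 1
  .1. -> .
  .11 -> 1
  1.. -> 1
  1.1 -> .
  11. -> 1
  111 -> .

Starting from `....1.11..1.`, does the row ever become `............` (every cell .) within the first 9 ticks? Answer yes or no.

no

...1..1111.1
1.1.111..1..
....1.111.11
1..1..1.1.11
111.11....1.
1.1.111..1..  (repeats tick 2; period 4)
tick 9: 111.11....1.
tick 9 is 111.11....1., still not uniform .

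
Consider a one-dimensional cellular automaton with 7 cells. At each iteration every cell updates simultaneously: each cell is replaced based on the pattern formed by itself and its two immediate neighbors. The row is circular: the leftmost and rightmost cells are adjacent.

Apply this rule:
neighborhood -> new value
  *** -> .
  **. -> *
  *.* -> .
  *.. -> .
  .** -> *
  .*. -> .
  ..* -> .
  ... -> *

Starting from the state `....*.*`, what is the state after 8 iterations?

.**.***

.**....
.**.***
.**.*.*
.**....  (repeats iteration 1; period 3)
iteration 8: .**.***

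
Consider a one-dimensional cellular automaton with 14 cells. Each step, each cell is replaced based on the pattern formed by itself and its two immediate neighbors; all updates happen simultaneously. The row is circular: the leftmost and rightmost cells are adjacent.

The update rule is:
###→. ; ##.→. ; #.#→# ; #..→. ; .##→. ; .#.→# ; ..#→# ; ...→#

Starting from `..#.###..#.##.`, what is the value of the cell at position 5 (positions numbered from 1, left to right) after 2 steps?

.

step 1: ####....###...
step 2: .....###....##
position 5 holds .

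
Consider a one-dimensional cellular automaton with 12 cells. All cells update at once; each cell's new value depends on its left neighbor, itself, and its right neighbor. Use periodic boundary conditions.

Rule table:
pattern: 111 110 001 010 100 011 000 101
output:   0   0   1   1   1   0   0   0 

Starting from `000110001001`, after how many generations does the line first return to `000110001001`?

5

101001011111
001111000000
010000100000
111001110000
000110001001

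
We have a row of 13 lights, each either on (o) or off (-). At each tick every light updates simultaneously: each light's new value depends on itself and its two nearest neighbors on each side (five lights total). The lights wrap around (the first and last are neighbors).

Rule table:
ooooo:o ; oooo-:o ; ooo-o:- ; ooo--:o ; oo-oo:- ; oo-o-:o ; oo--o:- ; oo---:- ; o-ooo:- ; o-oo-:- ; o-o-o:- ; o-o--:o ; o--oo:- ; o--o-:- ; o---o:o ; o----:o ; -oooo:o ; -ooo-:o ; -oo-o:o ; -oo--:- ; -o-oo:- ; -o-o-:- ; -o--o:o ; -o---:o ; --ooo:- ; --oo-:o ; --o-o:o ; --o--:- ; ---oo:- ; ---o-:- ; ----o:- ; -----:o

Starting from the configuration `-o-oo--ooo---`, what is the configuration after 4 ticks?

-o------oo-o-
--oooo--ooooo
---ooo---oooo
-o--oo-o--ooo

-o--oo-o--ooo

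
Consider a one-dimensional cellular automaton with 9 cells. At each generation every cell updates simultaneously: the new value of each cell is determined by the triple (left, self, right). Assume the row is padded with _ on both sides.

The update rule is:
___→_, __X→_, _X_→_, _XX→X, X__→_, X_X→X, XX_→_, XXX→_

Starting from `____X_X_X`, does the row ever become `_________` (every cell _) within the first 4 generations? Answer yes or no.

yes

generation 1: _____X_X_
generation 2: ______X__
generation 3: _________
all cells are _ at generation 3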